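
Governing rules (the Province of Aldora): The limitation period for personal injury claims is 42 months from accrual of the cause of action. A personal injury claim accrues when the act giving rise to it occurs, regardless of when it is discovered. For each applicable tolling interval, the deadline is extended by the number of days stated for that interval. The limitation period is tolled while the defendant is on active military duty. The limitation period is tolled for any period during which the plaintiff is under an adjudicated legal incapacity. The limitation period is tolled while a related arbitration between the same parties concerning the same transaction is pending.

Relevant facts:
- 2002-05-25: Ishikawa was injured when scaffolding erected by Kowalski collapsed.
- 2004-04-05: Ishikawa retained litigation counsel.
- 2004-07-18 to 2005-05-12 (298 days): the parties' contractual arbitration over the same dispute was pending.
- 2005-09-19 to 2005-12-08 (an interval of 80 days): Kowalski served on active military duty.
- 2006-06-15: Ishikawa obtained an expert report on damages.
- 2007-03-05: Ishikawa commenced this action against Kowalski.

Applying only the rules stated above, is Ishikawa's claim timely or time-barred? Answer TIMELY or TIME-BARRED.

The limitation period began to run on 2002-05-25.
The untolled deadline — 42 months after 2002-05-25 — is 2005-11-25.
The period was tolled for 298 days by the pending related arbitration (2004-07-18 to 2005-05-12), pushing the deadline to 2006-09-19.
Because the defendant's active military service ran from 2005-09-19 to 2005-12-08, the deadline is extended by 80 days to 2006-12-08.
None of the other events listed affects the running of the period under the stated rules.
Filing on 2007-03-05 missed the 2006-12-08 deadline — the action is time-barred.

TIME-BARRED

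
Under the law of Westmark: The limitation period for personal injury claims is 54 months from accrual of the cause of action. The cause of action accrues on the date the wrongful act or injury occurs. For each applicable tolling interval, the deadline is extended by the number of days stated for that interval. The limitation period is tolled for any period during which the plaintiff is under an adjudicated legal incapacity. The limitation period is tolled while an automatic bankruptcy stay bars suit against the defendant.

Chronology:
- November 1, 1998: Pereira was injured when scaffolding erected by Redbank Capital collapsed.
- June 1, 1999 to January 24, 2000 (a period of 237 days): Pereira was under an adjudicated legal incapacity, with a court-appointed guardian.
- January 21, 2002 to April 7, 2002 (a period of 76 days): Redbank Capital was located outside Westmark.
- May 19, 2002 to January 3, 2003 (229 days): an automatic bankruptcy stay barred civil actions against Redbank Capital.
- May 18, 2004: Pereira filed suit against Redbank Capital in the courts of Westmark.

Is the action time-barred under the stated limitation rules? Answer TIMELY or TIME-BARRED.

The limitation period began to run on November 1, 1998.
Adding the 54 months base period to November 1, 1998 gives a deadline of May 1, 2003, before any tolling.
The period was tolled for 237 days by the plaintiff's legal incapacity (June 1, 1999 to January 24, 2000), pushing the deadline to December 24, 2003.
Because the automatic bankruptcy stay ran from May 19, 2002 to January 3, 2003, the deadline is extended by 229 days to August 9, 2004.
No stated provision tolls the period for the defendant's absence, so the interval from January 21, 2002 to April 7, 2002 has no effect on the deadline.
The May 18, 2004 filing precedes the August 9, 2004 deadline; the claim is timely.

TIMELY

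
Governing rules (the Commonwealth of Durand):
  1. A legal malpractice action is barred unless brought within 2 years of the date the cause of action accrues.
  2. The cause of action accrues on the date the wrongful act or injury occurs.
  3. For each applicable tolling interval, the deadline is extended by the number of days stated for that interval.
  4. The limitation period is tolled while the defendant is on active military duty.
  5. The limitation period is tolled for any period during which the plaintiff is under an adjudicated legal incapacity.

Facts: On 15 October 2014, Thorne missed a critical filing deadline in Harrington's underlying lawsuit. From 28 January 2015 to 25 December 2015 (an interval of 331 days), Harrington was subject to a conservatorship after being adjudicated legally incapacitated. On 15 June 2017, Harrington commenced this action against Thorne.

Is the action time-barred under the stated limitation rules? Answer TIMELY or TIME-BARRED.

The claim accrued on 15 October 2014, when the wrongful act occurred.
The untolled deadline — 2 years after 15 October 2014 — is 15 October 2016.
Because the plaintiff's legal incapacity ran from 28 January 2015 to 25 December 2015, the deadline is extended by 331 days to 11 September 2017.
Filing on 15 June 2017 beat the 11 September 2017 deadline — the action is timely.

TIMELY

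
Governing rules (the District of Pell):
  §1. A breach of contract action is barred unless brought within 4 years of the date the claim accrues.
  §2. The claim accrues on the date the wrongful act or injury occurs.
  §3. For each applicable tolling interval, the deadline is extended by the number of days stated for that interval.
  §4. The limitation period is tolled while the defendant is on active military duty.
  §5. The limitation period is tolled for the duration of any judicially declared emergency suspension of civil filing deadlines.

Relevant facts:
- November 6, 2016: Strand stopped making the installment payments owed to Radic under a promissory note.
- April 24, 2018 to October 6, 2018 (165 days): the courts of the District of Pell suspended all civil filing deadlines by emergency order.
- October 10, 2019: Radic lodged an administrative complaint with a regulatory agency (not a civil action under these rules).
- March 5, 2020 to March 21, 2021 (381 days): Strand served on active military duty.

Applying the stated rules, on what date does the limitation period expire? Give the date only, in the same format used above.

May 6, 2022

The claim accrued on November 6, 2016, when the wrongful act occurred.
4 years from November 6, 2016 is November 6, 2020.
Because the emergency suspension of filing deadlines ran from April 24, 2018 to October 6, 2018, the deadline is extended by 165 days to April 20, 2021.
The period was tolled for 381 days by the defendant's active military service (March 5, 2020 to March 21, 2021), pushing the deadline to May 6, 2022.
None of the other events listed affects the running of the period under the stated rules.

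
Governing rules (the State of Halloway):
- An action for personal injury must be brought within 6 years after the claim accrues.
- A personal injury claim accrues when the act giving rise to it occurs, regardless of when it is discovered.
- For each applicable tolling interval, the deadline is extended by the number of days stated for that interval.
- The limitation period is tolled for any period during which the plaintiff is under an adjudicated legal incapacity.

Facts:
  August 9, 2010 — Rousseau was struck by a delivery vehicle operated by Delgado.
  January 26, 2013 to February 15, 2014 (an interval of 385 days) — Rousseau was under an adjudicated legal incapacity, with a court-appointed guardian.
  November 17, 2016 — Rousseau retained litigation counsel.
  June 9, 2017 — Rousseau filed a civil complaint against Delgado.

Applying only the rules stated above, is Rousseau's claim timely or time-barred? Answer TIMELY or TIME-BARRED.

TIMELY

The limitation period began to run on August 9, 2010.
Adding the 6 years base period to August 9, 2010 gives a deadline of August 9, 2016, before any tolling.
The plaintiff's legal incapacity from January 26, 2013 to February 15, 2014 tolled the period for 385 days, extending the deadline to August 29, 2017.
None of the other events listed affects the running of the period under the stated rules.
Filing on June 9, 2017 beat the August 29, 2017 deadline — the action is timely.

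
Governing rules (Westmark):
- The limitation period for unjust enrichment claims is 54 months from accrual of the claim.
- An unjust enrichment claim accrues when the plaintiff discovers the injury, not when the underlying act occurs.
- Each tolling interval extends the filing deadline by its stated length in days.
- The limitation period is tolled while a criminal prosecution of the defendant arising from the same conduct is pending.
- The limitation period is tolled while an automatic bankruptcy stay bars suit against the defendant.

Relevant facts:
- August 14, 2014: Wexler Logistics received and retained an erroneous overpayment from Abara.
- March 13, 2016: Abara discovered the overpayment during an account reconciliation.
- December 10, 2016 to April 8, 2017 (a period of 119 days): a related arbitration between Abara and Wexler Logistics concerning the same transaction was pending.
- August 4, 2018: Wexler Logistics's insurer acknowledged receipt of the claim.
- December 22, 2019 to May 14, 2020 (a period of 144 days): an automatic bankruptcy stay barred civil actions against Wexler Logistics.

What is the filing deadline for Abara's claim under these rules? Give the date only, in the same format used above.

February 4, 2021

Under the discovery rule, the claim accrued on March 13, 2016, when Abara discovered the injury — not on the August 14, 2014 date of the underlying act.
The untolled deadline — 54 months after March 13, 2016 — is September 13, 2020.
The automatic bankruptcy stay from December 22, 2019 to May 14, 2020 tolled the period for 144 days, extending the deadline to February 4, 2021.
No stated provision tolls the period for a pending arbitration, so the interval from December 10, 2016 to April 8, 2017 has no effect on the deadline.
Nothing else in the chronology tolls or restarts the period.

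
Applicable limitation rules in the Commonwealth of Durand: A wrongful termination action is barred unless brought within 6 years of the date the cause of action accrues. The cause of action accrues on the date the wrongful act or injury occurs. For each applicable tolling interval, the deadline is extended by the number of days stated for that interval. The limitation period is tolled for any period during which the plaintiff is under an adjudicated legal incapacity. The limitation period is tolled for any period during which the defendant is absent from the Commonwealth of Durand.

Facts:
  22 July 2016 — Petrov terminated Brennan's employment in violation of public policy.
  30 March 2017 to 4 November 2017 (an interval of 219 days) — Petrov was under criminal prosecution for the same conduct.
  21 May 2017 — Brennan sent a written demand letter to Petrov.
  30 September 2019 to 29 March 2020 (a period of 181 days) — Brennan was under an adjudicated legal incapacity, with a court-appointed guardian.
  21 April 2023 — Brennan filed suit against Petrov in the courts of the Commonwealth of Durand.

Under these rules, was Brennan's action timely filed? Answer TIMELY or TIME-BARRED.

The limitation period began to run on 22 July 2016.
6 years from 22 July 2016 is 22 July 2022.
The plaintiff's legal incapacity from 30 September 2019 to 29 March 2020 tolled the period for 181 days, extending the deadline to 19 January 2023.
No stated provision tolls the period for a criminal prosecution, so the interval from 30 March 2017 to 4 November 2017 has no effect on the deadline.
None of the other events listed affects the running of the period under the stated rules.
The 21 April 2023 filing falls after the 19 January 2023 deadline; the claim is time-barred.

TIME-BARRED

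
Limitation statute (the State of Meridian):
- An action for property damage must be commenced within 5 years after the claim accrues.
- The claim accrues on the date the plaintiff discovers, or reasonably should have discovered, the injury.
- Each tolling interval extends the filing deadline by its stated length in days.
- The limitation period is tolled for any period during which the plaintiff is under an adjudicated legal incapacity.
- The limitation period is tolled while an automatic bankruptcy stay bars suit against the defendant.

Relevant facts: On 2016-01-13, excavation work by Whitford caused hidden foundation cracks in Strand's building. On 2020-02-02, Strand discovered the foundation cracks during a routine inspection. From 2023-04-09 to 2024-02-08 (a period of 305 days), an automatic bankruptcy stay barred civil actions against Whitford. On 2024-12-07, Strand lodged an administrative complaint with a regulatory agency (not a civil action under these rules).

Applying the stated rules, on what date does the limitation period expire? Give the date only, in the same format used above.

2025-12-04

The claim did not accrue until Strand discovered the injury on 2020-02-02; the 2016-01-13 act date does not start the clock under the stated rule.
The untolled deadline — 5 years after 2020-02-02 — is 2025-02-02.
The automatic bankruptcy stay from 2023-04-09 to 2024-02-08 tolled the period for 305 days, extending the deadline to 2025-12-04.
Nothing else in the chronology tolls or restarts the period.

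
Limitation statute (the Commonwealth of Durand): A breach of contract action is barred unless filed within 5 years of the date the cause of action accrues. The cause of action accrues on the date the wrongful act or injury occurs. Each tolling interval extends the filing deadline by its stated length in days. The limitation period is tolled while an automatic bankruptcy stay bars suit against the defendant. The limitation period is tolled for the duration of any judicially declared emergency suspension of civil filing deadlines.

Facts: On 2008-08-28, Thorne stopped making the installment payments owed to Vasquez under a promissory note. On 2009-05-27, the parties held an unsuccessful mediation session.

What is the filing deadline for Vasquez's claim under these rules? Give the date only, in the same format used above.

The limitation period began to run on 2008-08-28.
Adding the 5 years base period to 2008-08-28 gives a deadline of 2013-08-28, before any tolling.
None of the other events listed affects the running of the period under the stated rules.

2013-08-28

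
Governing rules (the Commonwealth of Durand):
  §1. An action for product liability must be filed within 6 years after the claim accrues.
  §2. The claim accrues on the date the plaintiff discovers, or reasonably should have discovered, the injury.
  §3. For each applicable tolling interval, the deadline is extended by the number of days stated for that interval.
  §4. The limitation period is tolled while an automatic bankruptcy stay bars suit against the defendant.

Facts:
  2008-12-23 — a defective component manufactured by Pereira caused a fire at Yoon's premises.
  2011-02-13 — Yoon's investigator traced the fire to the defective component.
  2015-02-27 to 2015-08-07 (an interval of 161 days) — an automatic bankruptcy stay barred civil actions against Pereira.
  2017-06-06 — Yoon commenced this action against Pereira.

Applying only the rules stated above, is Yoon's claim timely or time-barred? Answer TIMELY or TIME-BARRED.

TIMELY

Accrual is tied to discovery, so the period began on 2011-02-13 rather than on 2008-12-23 when the act occurred.
The untolled deadline — 6 years after 2011-02-13 — is 2017-02-13.
Because the automatic bankruptcy stay ran from 2015-02-27 to 2015-08-07, the deadline is extended by 161 days to 2017-07-24.
Filing on 2017-06-06 beat the 2017-07-24 deadline — the action is timely.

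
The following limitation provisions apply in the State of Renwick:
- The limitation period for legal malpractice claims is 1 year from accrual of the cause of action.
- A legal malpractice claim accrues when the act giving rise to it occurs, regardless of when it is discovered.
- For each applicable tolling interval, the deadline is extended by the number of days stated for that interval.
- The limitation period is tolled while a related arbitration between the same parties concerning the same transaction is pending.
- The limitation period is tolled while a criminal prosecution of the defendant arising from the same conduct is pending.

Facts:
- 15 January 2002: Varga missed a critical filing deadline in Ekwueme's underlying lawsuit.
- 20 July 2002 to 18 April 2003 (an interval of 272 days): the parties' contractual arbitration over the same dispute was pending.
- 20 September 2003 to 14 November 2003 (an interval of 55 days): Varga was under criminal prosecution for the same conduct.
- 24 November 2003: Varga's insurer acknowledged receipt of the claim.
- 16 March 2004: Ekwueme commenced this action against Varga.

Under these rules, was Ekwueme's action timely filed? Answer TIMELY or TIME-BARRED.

The limitation period began to run on 15 January 2002.
Adding the 1 year base period to 15 January 2002 gives a deadline of 15 January 2003, before any tolling.
Because the pending related arbitration ran from 20 July 2002 to 18 April 2003, the deadline is extended by 272 days to 14 October 2003.
The pending criminal prosecution from 20 September 2003 to 14 November 2003 tolled the period for 55 days, extending the deadline to 8 December 2003.
The other events in the timeline have no effect on the limitation period under the stated rules.
Filing on 16 March 2004 missed the 8 December 2003 deadline — the action is time-barred.

TIME-BARRED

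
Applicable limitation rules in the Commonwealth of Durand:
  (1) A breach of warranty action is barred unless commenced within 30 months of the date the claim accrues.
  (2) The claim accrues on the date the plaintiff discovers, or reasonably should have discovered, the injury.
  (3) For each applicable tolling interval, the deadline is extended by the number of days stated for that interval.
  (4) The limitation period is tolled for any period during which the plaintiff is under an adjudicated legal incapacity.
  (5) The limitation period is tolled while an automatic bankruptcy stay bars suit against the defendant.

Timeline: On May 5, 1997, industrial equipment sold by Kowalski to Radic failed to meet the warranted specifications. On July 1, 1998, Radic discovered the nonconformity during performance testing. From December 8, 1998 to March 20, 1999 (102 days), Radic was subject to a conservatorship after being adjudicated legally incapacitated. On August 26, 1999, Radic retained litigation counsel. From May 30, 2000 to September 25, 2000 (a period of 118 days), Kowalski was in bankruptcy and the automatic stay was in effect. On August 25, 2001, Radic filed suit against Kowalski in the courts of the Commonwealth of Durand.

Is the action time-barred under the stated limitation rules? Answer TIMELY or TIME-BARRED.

Under the discovery rule, the claim accrued on July 1, 1998, when Radic discovered the injury — not on the May 5, 1997 date of the underlying act.
Adding the 30 months base period to July 1, 1998 gives a deadline of January 1, 2001, before any tolling.
Because the plaintiff's legal incapacity ran from December 8, 1998 to March 20, 1999, the deadline is extended by 102 days to April 13, 2001.
The automatic bankruptcy stay from May 30, 2000 to September 25, 2000 tolled the period for 118 days, extending the deadline to August 9, 2001.
Nothing else in the chronology tolls or restarts the period.
Filing on August 25, 2001 missed the August 9, 2001 deadline — the action is time-barred.

TIME-BARRED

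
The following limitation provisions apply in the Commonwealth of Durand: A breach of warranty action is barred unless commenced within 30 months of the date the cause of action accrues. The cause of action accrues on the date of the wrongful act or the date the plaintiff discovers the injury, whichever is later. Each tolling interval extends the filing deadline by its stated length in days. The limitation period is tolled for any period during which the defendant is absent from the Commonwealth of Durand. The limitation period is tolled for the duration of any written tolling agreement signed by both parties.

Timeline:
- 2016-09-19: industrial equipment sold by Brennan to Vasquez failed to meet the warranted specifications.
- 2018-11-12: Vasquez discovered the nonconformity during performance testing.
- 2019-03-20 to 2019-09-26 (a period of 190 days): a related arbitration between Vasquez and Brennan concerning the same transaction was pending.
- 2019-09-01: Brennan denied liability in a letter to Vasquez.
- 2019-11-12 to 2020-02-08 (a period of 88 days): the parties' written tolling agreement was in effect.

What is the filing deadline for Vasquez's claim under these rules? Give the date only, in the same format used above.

2021-08-08

Because discovery on 2018-11-12 post-dates the 2016-09-19 act, accrual under the later-of rule falls on 2018-11-12.
The untolled deadline — 30 months after 2018-11-12 — is 2021-05-12.
Because the written tolling agreement ran from 2019-11-12 to 2020-02-08, the deadline is extended by 88 days to 2021-08-08.
Although a pending arbitration ran from 2019-03-20 to 2019-09-26, the stated rules do not make that a tolling event, so it is disregarded.
None of the other events listed affects the running of the period under the stated rules.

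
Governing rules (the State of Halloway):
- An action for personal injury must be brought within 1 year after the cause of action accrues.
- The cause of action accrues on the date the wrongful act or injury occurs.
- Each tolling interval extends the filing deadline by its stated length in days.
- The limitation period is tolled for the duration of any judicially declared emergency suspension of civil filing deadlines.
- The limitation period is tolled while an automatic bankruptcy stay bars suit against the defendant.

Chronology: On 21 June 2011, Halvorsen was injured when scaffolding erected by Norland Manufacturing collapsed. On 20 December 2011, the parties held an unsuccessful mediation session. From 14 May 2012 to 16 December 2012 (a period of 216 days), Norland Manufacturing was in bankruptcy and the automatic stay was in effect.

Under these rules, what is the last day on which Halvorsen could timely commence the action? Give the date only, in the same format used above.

23 January 2013

The claim accrued on 21 June 2011, when the wrongful act occurred.
1 year from 21 June 2011 is 21 June 2012.
Because the automatic bankruptcy stay ran from 14 May 2012 to 16 December 2012, the deadline is extended by 216 days to 23 January 2013.
Nothing else in the chronology tolls or restarts the period.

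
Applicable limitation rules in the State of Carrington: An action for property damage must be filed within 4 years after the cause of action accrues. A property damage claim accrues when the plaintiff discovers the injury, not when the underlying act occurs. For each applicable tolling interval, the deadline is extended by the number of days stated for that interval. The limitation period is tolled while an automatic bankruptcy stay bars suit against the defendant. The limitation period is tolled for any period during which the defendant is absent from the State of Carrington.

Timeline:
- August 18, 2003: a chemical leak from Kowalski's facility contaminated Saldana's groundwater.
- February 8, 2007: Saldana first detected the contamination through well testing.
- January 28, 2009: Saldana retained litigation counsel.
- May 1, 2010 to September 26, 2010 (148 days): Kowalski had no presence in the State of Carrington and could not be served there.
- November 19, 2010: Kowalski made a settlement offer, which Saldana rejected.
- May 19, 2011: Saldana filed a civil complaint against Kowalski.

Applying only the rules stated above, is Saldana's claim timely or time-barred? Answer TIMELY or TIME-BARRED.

TIMELY

The claim did not accrue until Saldana discovered the injury on February 8, 2007; the August 18, 2003 act date does not start the clock under the stated rule.
4 years from February 8, 2007 is February 8, 2011.
Because the defendant's absence from the jurisdiction ran from May 1, 2010 to September 26, 2010, the deadline is extended by 148 days to July 6, 2011.
Nothing else in the chronology tolls or restarts the period.
Filing on May 19, 2011 beat the July 6, 2011 deadline — the action is timely.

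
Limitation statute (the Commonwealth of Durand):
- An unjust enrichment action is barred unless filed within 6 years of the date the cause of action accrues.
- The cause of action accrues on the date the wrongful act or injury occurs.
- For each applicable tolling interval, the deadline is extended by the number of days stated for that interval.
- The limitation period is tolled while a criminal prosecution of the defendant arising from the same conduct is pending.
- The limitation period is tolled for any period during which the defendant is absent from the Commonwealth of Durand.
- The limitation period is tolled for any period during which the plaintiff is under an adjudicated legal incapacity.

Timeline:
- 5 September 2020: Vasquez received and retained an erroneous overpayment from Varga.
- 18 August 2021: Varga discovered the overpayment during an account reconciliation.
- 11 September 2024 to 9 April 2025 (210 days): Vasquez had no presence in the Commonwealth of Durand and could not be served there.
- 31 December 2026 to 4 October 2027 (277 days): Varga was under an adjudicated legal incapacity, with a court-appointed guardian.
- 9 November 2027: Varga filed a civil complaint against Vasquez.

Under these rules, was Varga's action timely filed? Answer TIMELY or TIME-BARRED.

Accrual is governed by the date of the act, so the period began to run on 5 September 2020; the later discovery on 18 August 2021 is irrelevant under the stated rule.
The untolled deadline — 6 years after 5 September 2020 — is 5 September 2026.
Because the defendant's absence from the jurisdiction ran from 11 September 2024 to 9 April 2025, the deadline is extended by 210 days to 3 April 2027.
Because the plaintiff's legal incapacity ran from 31 December 2026 to 4 October 2027, the deadline is extended by 277 days to 5 January 2028.
Varga filed on 9 November 2027, before the 5 January 2028 deadline, so the action is timely.

TIMELY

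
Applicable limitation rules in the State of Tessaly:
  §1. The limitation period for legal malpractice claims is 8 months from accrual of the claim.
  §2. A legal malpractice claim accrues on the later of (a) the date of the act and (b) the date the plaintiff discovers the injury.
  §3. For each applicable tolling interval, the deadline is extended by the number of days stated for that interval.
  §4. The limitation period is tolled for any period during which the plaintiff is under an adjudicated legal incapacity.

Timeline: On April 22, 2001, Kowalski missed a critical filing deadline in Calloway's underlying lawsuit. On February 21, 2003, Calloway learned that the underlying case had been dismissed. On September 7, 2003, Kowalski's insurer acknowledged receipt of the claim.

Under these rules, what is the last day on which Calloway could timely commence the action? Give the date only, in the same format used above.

October 21, 2003

Because discovery on February 21, 2003 post-dates the April 22, 2001 act, accrual under the later-of rule falls on February 21, 2003.
Adding the 8 months base period to February 21, 2003 gives a deadline of October 21, 2003, before any tolling.
Nothing else in the chronology tolls or restarts the period.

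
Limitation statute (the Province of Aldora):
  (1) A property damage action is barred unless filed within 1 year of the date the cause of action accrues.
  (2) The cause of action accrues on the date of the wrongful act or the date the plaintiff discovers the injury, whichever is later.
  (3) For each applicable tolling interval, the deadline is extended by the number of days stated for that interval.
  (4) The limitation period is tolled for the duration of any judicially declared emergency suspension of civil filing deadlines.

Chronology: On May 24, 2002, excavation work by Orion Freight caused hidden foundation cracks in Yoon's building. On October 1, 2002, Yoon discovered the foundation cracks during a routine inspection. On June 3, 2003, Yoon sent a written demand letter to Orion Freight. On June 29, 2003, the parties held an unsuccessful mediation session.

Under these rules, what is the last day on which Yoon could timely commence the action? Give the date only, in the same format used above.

October 1, 2003

Taking the later of the act (May 24, 2002) and discovery (October 1, 2002), the claim accrued on October 1, 2002.
Adding the 1 year base period to October 1, 2002 gives a deadline of October 1, 2003, before any tolling.
None of the other events listed affects the running of the period under the stated rules.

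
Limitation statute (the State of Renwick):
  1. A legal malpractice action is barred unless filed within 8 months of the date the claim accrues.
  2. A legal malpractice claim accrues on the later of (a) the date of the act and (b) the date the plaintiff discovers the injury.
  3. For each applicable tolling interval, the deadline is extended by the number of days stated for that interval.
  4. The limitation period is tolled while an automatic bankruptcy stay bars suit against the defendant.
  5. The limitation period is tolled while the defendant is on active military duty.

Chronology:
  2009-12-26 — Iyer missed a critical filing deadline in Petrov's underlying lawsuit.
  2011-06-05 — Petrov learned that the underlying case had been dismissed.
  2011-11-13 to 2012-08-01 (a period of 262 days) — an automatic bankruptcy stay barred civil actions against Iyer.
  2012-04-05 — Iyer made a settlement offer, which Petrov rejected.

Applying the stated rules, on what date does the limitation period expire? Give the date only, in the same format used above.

Taking the later of the act (2009-12-26) and discovery (2011-06-05), the claim accrued on 2011-06-05.
Adding the 8 months base period to 2011-06-05 gives a deadline of 2012-02-05, before any tolling.
The automatic bankruptcy stay from 2011-11-13 to 2012-08-01 tolled the period for 262 days, extending the deadline to 2012-10-24.
The other events in the timeline have no effect on the limitation period under the stated rules.

2012-10-24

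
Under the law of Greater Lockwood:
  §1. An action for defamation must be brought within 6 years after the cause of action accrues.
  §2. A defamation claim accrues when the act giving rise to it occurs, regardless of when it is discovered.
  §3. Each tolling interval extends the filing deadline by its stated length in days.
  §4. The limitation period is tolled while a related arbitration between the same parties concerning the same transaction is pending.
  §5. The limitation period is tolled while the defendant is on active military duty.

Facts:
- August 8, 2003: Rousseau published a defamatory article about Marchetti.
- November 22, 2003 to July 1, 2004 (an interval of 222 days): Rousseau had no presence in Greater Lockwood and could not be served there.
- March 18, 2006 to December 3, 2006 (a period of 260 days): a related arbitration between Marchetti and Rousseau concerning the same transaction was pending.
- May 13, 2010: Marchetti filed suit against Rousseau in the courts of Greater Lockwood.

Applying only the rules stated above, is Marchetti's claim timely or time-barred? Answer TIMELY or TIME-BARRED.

TIME-BARRED

The limitation period began to run on August 8, 2003.
Adding the 6 years base period to August 8, 2003 gives a deadline of August 8, 2009, before any tolling.
Because the pending related arbitration ran from March 18, 2006 to December 3, 2006, the deadline is extended by 260 days to April 25, 2010.
No stated provision tolls the period for the defendant's absence, so the interval from November 22, 2003 to July 1, 2004 has no effect on the deadline.
The May 13, 2010 filing falls after the April 25, 2010 deadline; the claim is time-barred.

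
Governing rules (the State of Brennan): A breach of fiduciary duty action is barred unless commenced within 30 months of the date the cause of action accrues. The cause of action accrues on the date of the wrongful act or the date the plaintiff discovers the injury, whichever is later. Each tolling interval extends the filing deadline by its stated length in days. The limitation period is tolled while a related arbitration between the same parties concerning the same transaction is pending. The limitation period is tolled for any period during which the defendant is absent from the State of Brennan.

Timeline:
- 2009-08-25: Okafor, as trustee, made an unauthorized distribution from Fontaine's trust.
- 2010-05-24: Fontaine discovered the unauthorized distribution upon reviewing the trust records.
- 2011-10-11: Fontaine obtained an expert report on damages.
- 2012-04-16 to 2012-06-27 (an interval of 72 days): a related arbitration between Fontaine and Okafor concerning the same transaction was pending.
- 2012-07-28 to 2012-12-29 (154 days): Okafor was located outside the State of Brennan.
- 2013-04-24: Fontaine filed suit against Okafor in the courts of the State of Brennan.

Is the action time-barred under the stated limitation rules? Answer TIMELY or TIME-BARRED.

The claim accrued on 2010-05-24 — the later of the 2009-08-25 act and the 2010-05-24 discovery.
Adding the 30 months base period to 2010-05-24 gives a deadline of 2012-11-24, before any tolling.
Because the pending related arbitration ran from 2012-04-16 to 2012-06-27, the deadline is extended by 72 days to 2013-02-04.
The defendant's absence from the jurisdiction from 2012-07-28 to 2012-12-29 tolled the period for 154 days, extending the deadline to 2013-07-08.
None of the other events listed affects the running of the period under the stated rules.
Fontaine filed on 2013-04-24, before the 2013-07-08 deadline, so the action is timely.

TIMELY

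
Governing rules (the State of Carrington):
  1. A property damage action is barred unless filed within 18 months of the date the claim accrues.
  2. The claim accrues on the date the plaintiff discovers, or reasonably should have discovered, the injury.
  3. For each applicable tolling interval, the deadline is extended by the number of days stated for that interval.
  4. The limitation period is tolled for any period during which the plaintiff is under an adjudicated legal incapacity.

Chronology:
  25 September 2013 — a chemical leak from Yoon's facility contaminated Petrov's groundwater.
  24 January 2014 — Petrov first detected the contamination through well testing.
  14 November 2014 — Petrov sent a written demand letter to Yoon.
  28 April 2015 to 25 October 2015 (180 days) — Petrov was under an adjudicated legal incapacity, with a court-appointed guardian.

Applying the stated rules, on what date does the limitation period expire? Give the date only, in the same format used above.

20 January 2016

Accrual is tied to discovery, so the period began on 24 January 2014 rather than on 25 September 2013 when the act occurred.
The untolled deadline — 18 months after 24 January 2014 — is 24 July 2015.
Because the plaintiff's legal incapacity ran from 28 April 2015 to 25 October 2015, the deadline is extended by 180 days to 20 January 2016.
None of the other events listed affects the running of the period under the stated rules.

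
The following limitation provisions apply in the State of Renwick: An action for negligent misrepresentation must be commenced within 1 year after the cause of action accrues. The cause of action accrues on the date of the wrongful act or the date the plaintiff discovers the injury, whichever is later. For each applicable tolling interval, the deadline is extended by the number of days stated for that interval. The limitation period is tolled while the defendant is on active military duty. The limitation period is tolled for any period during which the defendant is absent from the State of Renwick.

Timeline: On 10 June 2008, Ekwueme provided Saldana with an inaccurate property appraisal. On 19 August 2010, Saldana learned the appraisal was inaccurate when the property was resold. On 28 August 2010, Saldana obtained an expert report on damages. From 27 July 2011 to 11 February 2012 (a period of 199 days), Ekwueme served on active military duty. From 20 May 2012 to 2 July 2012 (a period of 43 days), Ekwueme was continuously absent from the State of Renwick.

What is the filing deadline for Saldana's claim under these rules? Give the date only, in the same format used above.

Taking the later of the act (10 June 2008) and discovery (19 August 2010), the claim accrued on 19 August 2010.
1 year from 19 August 2010 is 19 August 2011.
The defendant's active military service from 27 July 2011 to 11 February 2012 tolled the period for 199 days, extending the deadline to 5 March 2012.
The defendant's absence from the jurisdiction starting 20 May 2012 came too late — the period had run on 5 March 2012 — and so does not extend the deadline.
None of the other events listed affects the running of the period under the stated rules.

5 March 2012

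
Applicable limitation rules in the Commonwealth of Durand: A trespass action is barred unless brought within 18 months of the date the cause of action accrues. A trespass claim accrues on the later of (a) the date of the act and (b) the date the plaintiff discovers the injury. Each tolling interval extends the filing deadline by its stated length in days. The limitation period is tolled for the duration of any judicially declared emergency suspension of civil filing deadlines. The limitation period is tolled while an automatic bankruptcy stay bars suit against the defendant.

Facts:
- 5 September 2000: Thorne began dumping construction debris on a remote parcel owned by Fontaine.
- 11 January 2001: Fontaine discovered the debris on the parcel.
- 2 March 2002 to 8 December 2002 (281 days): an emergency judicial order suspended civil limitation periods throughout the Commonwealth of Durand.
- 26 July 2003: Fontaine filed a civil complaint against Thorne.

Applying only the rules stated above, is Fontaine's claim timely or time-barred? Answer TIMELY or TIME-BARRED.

TIME-BARRED

The claim accrued on 11 January 2001 — the later of the 5 September 2000 act and the 11 January 2001 discovery.
The untolled deadline — 18 months after 11 January 2001 — is 11 July 2002.
The emergency suspension of filing deadlines from 2 March 2002 to 8 December 2002 tolled the period for 281 days, extending the deadline to 18 April 2003.
The 26 July 2003 filing falls after the 18 April 2003 deadline; the claim is time-barred.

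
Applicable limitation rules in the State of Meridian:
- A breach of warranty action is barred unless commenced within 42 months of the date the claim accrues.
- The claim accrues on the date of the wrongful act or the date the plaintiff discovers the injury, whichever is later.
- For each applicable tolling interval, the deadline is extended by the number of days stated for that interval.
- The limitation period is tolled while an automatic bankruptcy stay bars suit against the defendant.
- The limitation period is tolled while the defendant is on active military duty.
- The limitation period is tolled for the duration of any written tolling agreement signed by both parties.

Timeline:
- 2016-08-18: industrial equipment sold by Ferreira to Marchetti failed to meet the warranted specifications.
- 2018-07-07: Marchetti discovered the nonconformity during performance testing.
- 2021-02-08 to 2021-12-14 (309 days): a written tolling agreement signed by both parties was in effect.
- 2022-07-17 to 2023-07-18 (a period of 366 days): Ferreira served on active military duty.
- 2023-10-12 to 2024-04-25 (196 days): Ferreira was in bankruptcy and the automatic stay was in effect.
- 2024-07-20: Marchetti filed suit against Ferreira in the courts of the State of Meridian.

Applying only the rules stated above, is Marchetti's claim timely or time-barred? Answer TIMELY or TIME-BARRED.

Because discovery on 2018-07-07 post-dates the 2016-08-18 act, accrual under the later-of rule falls on 2018-07-07.
The untolled deadline — 42 months after 2018-07-07 — is 2022-01-07.
Because the written tolling agreement ran from 2021-02-08 to 2021-12-14, the deadline is extended by 309 days to 2022-11-12.
The period was tolled for 366 days by the defendant's active military service (2022-07-17 to 2023-07-18), pushing the deadline to 2023-11-13.
The period was tolled for 196 days by the automatic bankruptcy stay (2023-10-12 to 2024-04-25), pushing the deadline to 2024-05-27.
Filing on 2024-07-20 missed the 2024-05-27 deadline — the action is time-barred.

TIME-BARRED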